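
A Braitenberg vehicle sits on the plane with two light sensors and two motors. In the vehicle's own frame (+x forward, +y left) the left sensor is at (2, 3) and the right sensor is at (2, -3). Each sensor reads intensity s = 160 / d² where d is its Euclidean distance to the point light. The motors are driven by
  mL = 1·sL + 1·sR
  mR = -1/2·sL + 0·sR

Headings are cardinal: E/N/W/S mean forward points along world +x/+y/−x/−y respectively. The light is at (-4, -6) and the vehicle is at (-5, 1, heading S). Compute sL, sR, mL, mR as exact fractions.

left sensor world pos  = (-2, -1); dL² = 29
right sensor world pos = (-8, -1); dR² = 41
sL = 160/29 = 160/29
sR = 160/41 = 160/41
mL = 1·sL + 1·sR = 11200/1189
mR = -1/2·sL + 0·sR = -80/29

160/29 160/41 11200/1189 -80/29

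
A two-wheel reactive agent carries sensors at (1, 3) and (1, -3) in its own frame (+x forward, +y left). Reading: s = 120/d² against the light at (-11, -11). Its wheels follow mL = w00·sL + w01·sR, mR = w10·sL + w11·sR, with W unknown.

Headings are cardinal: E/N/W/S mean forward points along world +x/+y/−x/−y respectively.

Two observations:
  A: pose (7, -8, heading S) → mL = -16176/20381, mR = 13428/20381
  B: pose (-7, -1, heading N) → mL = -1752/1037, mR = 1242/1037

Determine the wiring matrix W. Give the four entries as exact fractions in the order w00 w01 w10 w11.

obs A: pose=(7,-8,S) → sL=24/89, sR=120/229, mL=-16176/20381, mR=13428/20381
obs B: pose=(-7,-1,N) → sL=60/61, sR=12/17, mL=-1752/1037, mR=1242/1037
sensor matrix S = [[24/89, 120/229], [60/61, 12/17]]; det S = -6870528/21135097
solve [mL_A; mL_B] = S·[w00; w01] and [mR_A; mR_B] = S·[w10; w11]:
  w00 = -1, w01 = -1, w10 = 1/2, w11 = 1

-1 -1 1/2 1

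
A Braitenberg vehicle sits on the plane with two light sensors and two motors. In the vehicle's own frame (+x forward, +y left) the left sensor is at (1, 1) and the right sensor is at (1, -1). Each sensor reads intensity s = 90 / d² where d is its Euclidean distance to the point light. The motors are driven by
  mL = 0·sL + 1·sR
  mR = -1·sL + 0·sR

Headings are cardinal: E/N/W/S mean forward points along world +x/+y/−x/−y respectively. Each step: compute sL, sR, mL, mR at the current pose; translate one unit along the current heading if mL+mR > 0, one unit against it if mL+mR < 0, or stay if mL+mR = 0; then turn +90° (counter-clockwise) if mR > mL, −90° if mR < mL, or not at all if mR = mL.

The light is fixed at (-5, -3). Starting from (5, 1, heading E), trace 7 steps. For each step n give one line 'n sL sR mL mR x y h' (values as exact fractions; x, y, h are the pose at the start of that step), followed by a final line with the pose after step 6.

0 45/73 9/13 9/13 -45/73 5 1 E
1 10/17 90/109 90/109 -10/17 6 1 S
2 45/52 45/58 45/58 -45/52 6 0 W
3 90/137 18/37 18/37 -90/137 7 0 N
4 45/89 9/17 9/17 -45/89 7 -1 E
5 90/197 18/29 18/29 -90/197 8 -1 S
6 5/8 45/74 45/74 -5/8 8 -2 W
final 9 -2 N

n=0: pose=(5,1,E); sL=45/73, sR=9/13; mL=9/13, mR=-45/73; mL+mR=72/949 → advance +1; mR−mL=-1242/949 → turn -1·90°
n=1: pose=(6,1,S); sL=10/17, sR=90/109; mL=90/109, mR=-10/17; mL+mR=440/1853 → advance +1; mR−mL=-2620/1853 → turn -1·90°
n=2: pose=(6,0,W); sL=45/52, sR=45/58; mL=45/58, mR=-45/52; mL+mR=-135/1508 → advance -1; mR−mL=-2475/1508 → turn -1·90°
n=3: pose=(7,0,N); sL=90/137, sR=18/37; mL=18/37, mR=-90/137; mL+mR=-864/5069 → advance -1; mR−mL=-5796/5069 → turn -1·90°
n=4: pose=(7,-1,E); sL=45/89, sR=9/17; mL=9/17, mR=-45/89; mL+mR=36/1513 → advance +1; mR−mL=-1566/1513 → turn -1·90°
n=5: pose=(8,-1,S); sL=90/197, sR=18/29; mL=18/29, mR=-90/197; mL+mR=936/5713 → advance +1; mR−mL=-6156/5713 → turn -1·90°
n=6: pose=(8,-2,W); sL=5/8, sR=45/74; mL=45/74, mR=-5/8; mL+mR=-5/296 → advance -1; mR−mL=-365/296 → turn -1·90°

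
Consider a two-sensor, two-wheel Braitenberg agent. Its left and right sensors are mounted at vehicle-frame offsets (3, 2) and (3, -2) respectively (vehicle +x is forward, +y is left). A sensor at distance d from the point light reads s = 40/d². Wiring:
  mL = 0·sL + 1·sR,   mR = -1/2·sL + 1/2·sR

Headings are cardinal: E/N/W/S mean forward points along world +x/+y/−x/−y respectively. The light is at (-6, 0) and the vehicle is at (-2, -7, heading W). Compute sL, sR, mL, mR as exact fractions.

20/41 20/13 20/13 280/533

left sensor world pos  = (-5, -9); dL² = 82
right sensor world pos = (-5, -5); dR² = 26
sL = 40/82 = 20/41
sR = 40/26 = 20/13
mL = 0·sL + 1·sR = 20/13
mR = -1/2·sL + 1/2·sR = 280/533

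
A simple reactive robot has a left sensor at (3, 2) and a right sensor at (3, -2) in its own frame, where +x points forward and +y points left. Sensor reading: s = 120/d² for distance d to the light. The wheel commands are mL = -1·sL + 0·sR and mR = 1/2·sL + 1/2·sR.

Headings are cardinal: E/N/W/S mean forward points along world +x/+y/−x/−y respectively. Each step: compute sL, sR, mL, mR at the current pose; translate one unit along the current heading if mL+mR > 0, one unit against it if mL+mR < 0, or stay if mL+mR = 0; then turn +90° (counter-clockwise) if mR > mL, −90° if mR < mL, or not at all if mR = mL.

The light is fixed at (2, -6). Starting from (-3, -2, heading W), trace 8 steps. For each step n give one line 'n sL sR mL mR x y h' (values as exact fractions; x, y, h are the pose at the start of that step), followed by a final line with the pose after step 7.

0 30/17 6/5 -30/17 126/85 -3 -2 W
1 24 120/37 -24 504/37 -2 -2 S
2 12/5 12 -12/5 36/5 -2 -1 E
3 120/89 24/13 -120/89 1848/1157 -1 -1 N
4 30/13 6/5 -30/13 114/65 -1 0 W
5 40/3 24/5 -40/3 136/15 0 0 S
6 60/41 60/13 -60/41 1620/533 0 1 E
7 120/109 120/101 -120/109 12600/11009 1 1 N
final 1 2 W

n=0: pose=(-3,-2,W); sL=30/17, sR=6/5; mL=-30/17, mR=126/85; mL+mR=-24/85 → advance -1; mR−mL=276/85 → turn +1·90°
n=1: pose=(-2,-2,S); sL=24, sR=120/37; mL=-24, mR=504/37; mL+mR=-384/37 → advance -1; mR−mL=1392/37 → turn +1·90°
n=2: pose=(-2,-1,E); sL=12/5, sR=12; mL=-12/5, mR=36/5; mL+mR=24/5 → advance +1; mR−mL=48/5 → turn +1·90°
n=3: pose=(-1,-1,N); sL=120/89, sR=24/13; mL=-120/89, mR=1848/1157; mL+mR=288/1157 → advance +1; mR−mL=3408/1157 → turn +1·90°
n=4: pose=(-1,0,W); sL=30/13, sR=6/5; mL=-30/13, mR=114/65; mL+mR=-36/65 → advance -1; mR−mL=264/65 → turn +1·90°
n=5: pose=(0,0,S); sL=40/3, sR=24/5; mL=-40/3, mR=136/15; mL+mR=-64/15 → advance -1; mR−mL=112/5 → turn +1·90°
n=6: pose=(0,1,E); sL=60/41, sR=60/13; mL=-60/41, mR=1620/533; mL+mR=840/533 → advance +1; mR−mL=2400/533 → turn +1·90°
n=7: pose=(1,1,N); sL=120/109, sR=120/101; mL=-120/109, mR=12600/11009; mL+mR=480/11009 → advance +1; mR−mL=24720/11009 → turn +1·90°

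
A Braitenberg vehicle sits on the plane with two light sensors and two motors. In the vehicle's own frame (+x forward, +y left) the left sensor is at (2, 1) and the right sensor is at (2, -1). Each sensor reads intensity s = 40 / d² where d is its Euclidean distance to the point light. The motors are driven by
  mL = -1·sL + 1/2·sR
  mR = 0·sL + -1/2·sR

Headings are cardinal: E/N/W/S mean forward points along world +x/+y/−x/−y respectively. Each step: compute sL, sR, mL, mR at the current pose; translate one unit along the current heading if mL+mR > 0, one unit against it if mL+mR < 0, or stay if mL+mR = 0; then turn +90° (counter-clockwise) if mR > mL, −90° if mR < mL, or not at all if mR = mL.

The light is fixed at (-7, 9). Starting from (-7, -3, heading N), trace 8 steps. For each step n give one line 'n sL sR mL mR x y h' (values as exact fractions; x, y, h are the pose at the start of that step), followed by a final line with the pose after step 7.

0 40/101 40/101 -20/101 -20/101 -7 -3 N
1 20/61 20/61 -10/61 -10/61 -7 -4 N
2 8/29 8/29 -4/29 -4/29 -7 -5 N
3 4/17 4/17 -2/17 -2/17 -7 -6 N
4 40/197 40/197 -20/197 -20/197 -7 -7 N
5 20/113 20/113 -10/113 -10/113 -7 -8 N
6 40/257 40/257 -20/257 -20/257 -7 -9 N
7 4/29 4/29 -2/29 -2/29 -7 -10 N
final -7 -11 N

n=0: pose=(-7,-3,N); sL=40/101, sR=40/101; mL=-20/101, mR=-20/101; mL+mR=-40/101 → advance -1; mR−mL=0 → turn +0·90°
n=1: pose=(-7,-4,N); sL=20/61, sR=20/61; mL=-10/61, mR=-10/61; mL+mR=-20/61 → advance -1; mR−mL=0 → turn +0·90°
n=2: pose=(-7,-5,N); sL=8/29, sR=8/29; mL=-4/29, mR=-4/29; mL+mR=-8/29 → advance -1; mR−mL=0 → turn +0·90°
n=3: pose=(-7,-6,N); sL=4/17, sR=4/17; mL=-2/17, mR=-2/17; mL+mR=-4/17 → advance -1; mR−mL=0 → turn +0·90°
n=4: pose=(-7,-7,N); sL=40/197, sR=40/197; mL=-20/197, mR=-20/197; mL+mR=-40/197 → advance -1; mR−mL=0 → turn +0·90°
n=5: pose=(-7,-8,N); sL=20/113, sR=20/113; mL=-10/113, mR=-10/113; mL+mR=-20/113 → advance -1; mR−mL=0 → turn +0·90°
n=6: pose=(-7,-9,N); sL=40/257, sR=40/257; mL=-20/257, mR=-20/257; mL+mR=-40/257 → advance -1; mR−mL=0 → turn +0·90°
n=7: pose=(-7,-10,N); sL=4/29, sR=4/29; mL=-2/29, mR=-2/29; mL+mR=-4/29 → advance -1; mR−mL=0 → turn +0·90°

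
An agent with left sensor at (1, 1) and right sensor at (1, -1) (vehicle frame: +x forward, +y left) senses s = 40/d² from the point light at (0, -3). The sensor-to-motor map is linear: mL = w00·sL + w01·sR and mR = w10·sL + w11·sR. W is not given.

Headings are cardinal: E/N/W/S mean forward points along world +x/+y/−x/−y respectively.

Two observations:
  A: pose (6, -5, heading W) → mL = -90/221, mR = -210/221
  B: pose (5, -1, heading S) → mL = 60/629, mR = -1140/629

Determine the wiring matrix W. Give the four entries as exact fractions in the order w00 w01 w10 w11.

obs A: pose=(6,-5,W) → sL=20/17, sR=20/13, mL=-90/221, mR=-210/221
obs B: pose=(5,-1,S) → sL=40/37, sR=40/17, mL=60/629, mR=-1140/629
sensor matrix S = [[20/17, 20/13], [40/37, 40/17]]; det S = 153600/139009
solve [mL_A; mL_B] = S·[w00; w01] and [mR_A; mR_B] = S·[w10; w11]:
  w00 = -1, w01 = 1/2, w10 = 1/2, w11 = -1

-1 1/2 1/2 -1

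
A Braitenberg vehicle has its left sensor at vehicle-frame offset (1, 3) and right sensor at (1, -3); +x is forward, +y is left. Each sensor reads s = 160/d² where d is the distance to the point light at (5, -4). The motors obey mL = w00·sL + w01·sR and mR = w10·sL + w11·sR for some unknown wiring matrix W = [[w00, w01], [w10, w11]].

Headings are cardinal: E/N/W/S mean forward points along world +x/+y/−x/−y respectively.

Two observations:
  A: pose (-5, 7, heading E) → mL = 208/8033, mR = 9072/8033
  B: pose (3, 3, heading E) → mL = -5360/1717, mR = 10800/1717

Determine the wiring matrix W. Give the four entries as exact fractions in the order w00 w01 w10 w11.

obs A: pose=(-5,7,E) → sL=160/277, sR=32/29, mL=208/8033, mR=9072/8033
obs B: pose=(3,3,E) → sL=160/101, sR=160/17, mL=-5360/1717, mR=10800/1717
sensor matrix S = [[160/277, 32/29], [160/101, 160/17]]; det S = 50872320/13792661
solve [mL_A; mL_B] = S·[w00; w01] and [mR_A; mR_B] = S·[w10; w11]:
  w00 = 1, w01 = -1/2, w10 = 1, w11 = 1/2

1 -1/2 1 1/2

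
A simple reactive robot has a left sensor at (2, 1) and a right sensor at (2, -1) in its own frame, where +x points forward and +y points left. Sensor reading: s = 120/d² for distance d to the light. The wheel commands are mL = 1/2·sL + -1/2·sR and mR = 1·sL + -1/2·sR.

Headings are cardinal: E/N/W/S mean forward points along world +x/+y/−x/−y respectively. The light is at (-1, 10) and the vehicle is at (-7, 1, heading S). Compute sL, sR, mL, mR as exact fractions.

left sensor world pos  = (-6, -1); dL² = 146
right sensor world pos = (-8, -1); dR² = 170
sL = 120/146 = 60/73
sR = 120/170 = 12/17
mL = 1/2·sL + -1/2·sR = 72/1241
mR = 1·sL + -1/2·sR = 582/1241

60/73 12/17 72/1241 582/1241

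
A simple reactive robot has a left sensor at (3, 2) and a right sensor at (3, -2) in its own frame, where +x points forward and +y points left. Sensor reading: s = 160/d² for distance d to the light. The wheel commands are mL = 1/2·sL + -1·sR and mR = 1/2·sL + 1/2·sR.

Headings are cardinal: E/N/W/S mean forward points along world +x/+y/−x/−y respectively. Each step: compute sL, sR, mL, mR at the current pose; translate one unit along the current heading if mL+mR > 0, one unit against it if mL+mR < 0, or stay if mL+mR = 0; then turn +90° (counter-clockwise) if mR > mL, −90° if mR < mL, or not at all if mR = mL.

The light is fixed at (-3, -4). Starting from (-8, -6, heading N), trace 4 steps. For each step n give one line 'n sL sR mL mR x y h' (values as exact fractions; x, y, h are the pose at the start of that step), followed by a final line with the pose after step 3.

0 16/5 16 -72/5 48/5 -8 -6 N
1 160/89 32/13 -1808/1157 2464/1157 -8 -7 W
2 40/13 8/5 -4/65 152/65 -9 -7 S
3 160/13 32/9 304/117 928/117 -9 -8 E
final -8 -8 N

n=0: pose=(-8,-6,N); sL=16/5, sR=16; mL=-72/5, mR=48/5; mL+mR=-24/5 → advance -1; mR−mL=24 → turn +1·90°
n=1: pose=(-8,-7,W); sL=160/89, sR=32/13; mL=-1808/1157, mR=2464/1157; mL+mR=656/1157 → advance +1; mR−mL=48/13 → turn +1·90°
n=2: pose=(-9,-7,S); sL=40/13, sR=8/5; mL=-4/65, mR=152/65; mL+mR=148/65 → advance +1; mR−mL=12/5 → turn +1·90°
n=3: pose=(-9,-8,E); sL=160/13, sR=32/9; mL=304/117, mR=928/117; mL+mR=1232/117 → advance +1; mR−mL=16/3 → turn +1·90°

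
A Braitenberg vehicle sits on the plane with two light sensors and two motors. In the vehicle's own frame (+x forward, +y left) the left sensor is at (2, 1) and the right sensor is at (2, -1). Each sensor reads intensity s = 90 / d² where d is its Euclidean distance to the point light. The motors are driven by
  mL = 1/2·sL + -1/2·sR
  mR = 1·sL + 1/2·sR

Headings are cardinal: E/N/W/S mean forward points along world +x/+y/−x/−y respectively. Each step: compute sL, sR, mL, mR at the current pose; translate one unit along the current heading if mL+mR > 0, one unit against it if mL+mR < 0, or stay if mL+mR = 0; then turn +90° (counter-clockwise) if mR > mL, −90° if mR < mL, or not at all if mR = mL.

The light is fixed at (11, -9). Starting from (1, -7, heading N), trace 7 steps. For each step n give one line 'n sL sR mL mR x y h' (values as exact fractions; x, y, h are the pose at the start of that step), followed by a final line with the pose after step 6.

0 90/137 90/97 -1800/13289 14895/13289 1 -7 N
1 45/74 9/16 27/1184 1053/1184 1 -6 W
2 90/101 18/29 396/2929 3519/2929 0 -6 S
3 1 45/41 -2/41 127/82 0 -7 E
4 90/137 90/97 -1800/13289 14895/13289 1 -7 N
5 45/74 9/16 27/1184 1053/1184 1 -6 W
6 90/101 18/29 396/2929 3519/2929 0 -6 S
final 0 -7 E

n=0: pose=(1,-7,N); sL=90/137, sR=90/97; mL=-1800/13289, mR=14895/13289; mL+mR=135/137 → advance +1; mR−mL=16695/13289 → turn +1·90°
n=1: pose=(1,-6,W); sL=45/74, sR=9/16; mL=27/1184, mR=1053/1184; mL+mR=135/148 → advance +1; mR−mL=513/592 → turn +1·90°
n=2: pose=(0,-6,S); sL=90/101, sR=18/29; mL=396/2929, mR=3519/2929; mL+mR=135/101 → advance +1; mR−mL=3123/2929 → turn +1·90°
n=3: pose=(0,-7,E); sL=1, sR=45/41; mL=-2/41, mR=127/82; mL+mR=3/2 → advance +1; mR−mL=131/82 → turn +1·90°
n=4: pose=(1,-7,N); sL=90/137, sR=90/97; mL=-1800/13289, mR=14895/13289; mL+mR=135/137 → advance +1; mR−mL=16695/13289 → turn +1·90°
n=5: pose=(1,-6,W); sL=45/74, sR=9/16; mL=27/1184, mR=1053/1184; mL+mR=135/148 → advance +1; mR−mL=513/592 → turn +1·90°
n=6: pose=(0,-6,S); sL=90/101, sR=18/29; mL=396/2929, mR=3519/2929; mL+mR=135/101 → advance +1; mR−mL=3123/2929 → turn +1·90°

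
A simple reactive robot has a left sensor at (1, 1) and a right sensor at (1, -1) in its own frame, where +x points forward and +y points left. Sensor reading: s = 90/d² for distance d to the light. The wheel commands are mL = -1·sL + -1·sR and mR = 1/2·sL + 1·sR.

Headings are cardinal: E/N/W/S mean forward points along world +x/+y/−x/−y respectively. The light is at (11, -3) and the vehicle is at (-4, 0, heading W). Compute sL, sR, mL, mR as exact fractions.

9/26 45/136 -1197/1768 891/1768

left sensor world pos  = (-5, -1); dL² = 260
right sensor world pos = (-5, 1); dR² = 272
sL = 90/260 = 9/26
sR = 90/272 = 45/136
mL = -1·sL + -1·sR = -1197/1768
mR = 1/2·sL + 1·sR = 891/1768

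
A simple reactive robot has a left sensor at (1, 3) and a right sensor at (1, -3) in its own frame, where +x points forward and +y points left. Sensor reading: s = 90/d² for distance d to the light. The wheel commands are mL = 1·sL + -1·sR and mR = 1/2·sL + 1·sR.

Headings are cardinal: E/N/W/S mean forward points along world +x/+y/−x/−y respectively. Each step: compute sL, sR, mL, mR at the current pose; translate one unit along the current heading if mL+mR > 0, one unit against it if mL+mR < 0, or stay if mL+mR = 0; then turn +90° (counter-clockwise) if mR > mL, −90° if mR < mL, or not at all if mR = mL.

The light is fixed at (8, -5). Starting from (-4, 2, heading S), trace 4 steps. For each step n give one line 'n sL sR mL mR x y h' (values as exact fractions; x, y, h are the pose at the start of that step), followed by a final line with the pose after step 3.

n=0: pose=(-4,2,S); sL=10/13, sR=10/29; mL=160/377, mR=275/377; mL+mR=15/13 → advance +1; mR−mL=115/377 → turn +1·90°
n=1: pose=(-4,1,E); sL=45/101, sR=9/13; mL=-324/1313, mR=2403/2626; mL+mR=135/202 → advance +1; mR−mL=3051/2626 → turn +1·90°
n=2: pose=(-3,1,N); sL=18/49, sR=90/113; mL=-2376/5537, mR=5427/5537; mL+mR=27/49 → advance +1; mR−mL=7803/5537 → turn +1·90°
n=3: pose=(-3,2,W); sL=9/16, sR=45/122; mL=189/976, mR=1269/1952; mL+mR=27/32 → advance +1; mR−mL=891/1952 → turn +1·90°

0 10/13 10/29 160/377 275/377 -4 2 S
1 45/101 9/13 -324/1313 2403/2626 -4 1 E
2 18/49 90/113 -2376/5537 5427/5537 -3 1 N
3 9/16 45/122 189/976 1269/1952 -3 2 W
final -4 2 S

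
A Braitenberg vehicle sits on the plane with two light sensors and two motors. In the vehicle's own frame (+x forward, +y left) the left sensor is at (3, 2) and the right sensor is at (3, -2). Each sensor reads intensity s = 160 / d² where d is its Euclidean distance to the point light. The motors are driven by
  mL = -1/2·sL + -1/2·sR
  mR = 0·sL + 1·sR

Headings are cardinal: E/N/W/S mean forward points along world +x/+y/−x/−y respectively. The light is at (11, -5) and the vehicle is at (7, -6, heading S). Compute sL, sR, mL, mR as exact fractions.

8 40/13 -72/13 40/13

left sensor world pos  = (9, -9); dL² = 20
right sensor world pos = (5, -9); dR² = 52
sL = 160/20 = 8
sR = 160/52 = 40/13
mL = -1/2·sL + -1/2·sR = -72/13
mR = 0·sL + 1·sR = 40/13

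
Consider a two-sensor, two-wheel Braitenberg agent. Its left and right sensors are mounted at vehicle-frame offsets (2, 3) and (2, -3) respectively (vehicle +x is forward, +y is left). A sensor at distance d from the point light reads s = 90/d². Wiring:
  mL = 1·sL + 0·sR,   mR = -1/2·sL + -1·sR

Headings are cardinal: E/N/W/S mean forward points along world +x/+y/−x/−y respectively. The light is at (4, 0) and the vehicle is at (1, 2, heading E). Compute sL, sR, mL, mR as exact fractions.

left sensor world pos  = (3, 5); dL² = 26
right sensor world pos = (3, -1); dR² = 2
sL = 90/26 = 45/13
sR = 90/2 = 45
mL = 1·sL + 0·sR = 45/13
mR = -1/2·sL + -1·sR = -1215/26

45/13 45 45/13 -1215/26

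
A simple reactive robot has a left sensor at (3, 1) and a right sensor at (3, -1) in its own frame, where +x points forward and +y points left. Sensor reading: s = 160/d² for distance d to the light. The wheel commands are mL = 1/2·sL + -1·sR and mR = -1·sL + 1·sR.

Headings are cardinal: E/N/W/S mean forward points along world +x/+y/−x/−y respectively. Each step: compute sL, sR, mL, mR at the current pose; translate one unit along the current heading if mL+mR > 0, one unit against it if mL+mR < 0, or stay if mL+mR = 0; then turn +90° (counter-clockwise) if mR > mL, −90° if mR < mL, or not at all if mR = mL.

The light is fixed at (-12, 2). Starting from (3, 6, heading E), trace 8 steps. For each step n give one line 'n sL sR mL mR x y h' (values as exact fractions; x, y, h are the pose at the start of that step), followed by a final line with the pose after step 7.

n=0: pose=(3,6,E); sL=160/349, sR=160/333; mL=-29200/116217, mR=2560/116217; mL+mR=-80/349 → advance -1; mR−mL=31760/116217 → turn +1·90°
n=1: pose=(2,6,N); sL=80/109, sR=80/137; mL=-3240/14933, mR=-2240/14933; mL+mR=-40/109 → advance -1; mR−mL=1000/14933 → turn +1·90°
n=2: pose=(2,5,W); sL=32/25, sR=160/137; mL=-1808/3425, mR=-384/3425; mL+mR=-16/25 → advance -1; mR−mL=1424/3425 → turn +1·90°
n=3: pose=(3,5,S); sL=5/8, sR=40/49; mL=-395/784, mR=75/392; mL+mR=-5/16 → advance -1; mR−mL=545/784 → turn +1·90°
n=4: pose=(3,6,E); sL=160/349, sR=160/333; mL=-29200/116217, mR=2560/116217; mL+mR=-80/349 → advance -1; mR−mL=31760/116217 → turn +1·90°
n=5: pose=(2,6,N); sL=80/109, sR=80/137; mL=-3240/14933, mR=-2240/14933; mL+mR=-40/109 → advance -1; mR−mL=1000/14933 → turn +1·90°
n=6: pose=(2,5,W); sL=32/25, sR=160/137; mL=-1808/3425, mR=-384/3425; mL+mR=-16/25 → advance -1; mR−mL=1424/3425 → turn +1·90°
n=7: pose=(3,5,S); sL=5/8, sR=40/49; mL=-395/784, mR=75/392; mL+mR=-5/16 → advance -1; mR−mL=545/784 → turn +1·90°

0 160/349 160/333 -29200/116217 2560/116217 3 6 E
1 80/109 80/137 -3240/14933 -2240/14933 2 6 N
2 32/25 160/137 -1808/3425 -384/3425 2 5 W
3 5/8 40/49 -395/784 75/392 3 5 S
4 160/349 160/333 -29200/116217 2560/116217 3 6 E
5 80/109 80/137 -3240/14933 -2240/14933 2 6 N
6 32/25 160/137 -1808/3425 -384/3425 2 5 W
7 5/8 40/49 -395/784 75/392 3 5 S
final 3 6 E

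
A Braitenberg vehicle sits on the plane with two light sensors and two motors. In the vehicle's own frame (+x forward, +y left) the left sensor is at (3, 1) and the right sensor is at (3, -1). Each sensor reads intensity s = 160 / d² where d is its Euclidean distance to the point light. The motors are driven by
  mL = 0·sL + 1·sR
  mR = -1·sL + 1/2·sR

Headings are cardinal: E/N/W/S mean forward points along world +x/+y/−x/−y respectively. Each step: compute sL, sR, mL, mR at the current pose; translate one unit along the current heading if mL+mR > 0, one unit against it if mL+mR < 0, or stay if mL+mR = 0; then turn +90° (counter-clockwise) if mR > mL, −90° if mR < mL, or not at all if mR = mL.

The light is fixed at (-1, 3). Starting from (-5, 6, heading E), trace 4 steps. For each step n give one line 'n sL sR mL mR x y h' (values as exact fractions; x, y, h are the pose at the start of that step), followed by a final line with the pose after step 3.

n=0: pose=(-5,6,E); sL=160/17, sR=32; mL=32, mR=112/17; mL+mR=656/17 → advance +1; mR−mL=-432/17 → turn -1·90°
n=1: pose=(-4,6,S); sL=40, sR=10; mL=10, mR=-35; mL+mR=-25 → advance -1; mR−mL=-45 → turn -1·90°
n=2: pose=(-4,7,W); sL=32/9, sR=160/61; mL=160/61, mR=-1232/549; mL+mR=208/549 → advance +1; mR−mL=-2672/549 → turn -1·90°
n=3: pose=(-5,7,N); sL=80/37, sR=80/29; mL=80/29, mR=-840/1073; mL+mR=2120/1073 → advance +1; mR−mL=-3800/1073 → turn -1·90°

0 160/17 32 32 112/17 -5 6 E
1 40 10 10 -35 -4 6 S
2 32/9 160/61 160/61 -1232/549 -4 7 W
3 80/37 80/29 80/29 -840/1073 -5 7 N
final -5 8 E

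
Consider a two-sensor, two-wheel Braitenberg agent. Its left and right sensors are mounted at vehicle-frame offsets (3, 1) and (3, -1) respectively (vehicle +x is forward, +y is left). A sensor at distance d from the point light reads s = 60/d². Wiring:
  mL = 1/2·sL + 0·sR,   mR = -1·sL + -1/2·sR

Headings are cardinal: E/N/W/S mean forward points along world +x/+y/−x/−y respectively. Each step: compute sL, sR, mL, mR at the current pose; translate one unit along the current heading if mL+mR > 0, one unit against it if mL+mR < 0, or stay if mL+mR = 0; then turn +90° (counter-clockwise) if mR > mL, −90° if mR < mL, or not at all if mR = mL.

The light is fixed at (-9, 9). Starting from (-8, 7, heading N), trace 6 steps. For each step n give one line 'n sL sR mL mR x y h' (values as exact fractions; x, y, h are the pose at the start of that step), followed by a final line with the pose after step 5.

n=0: pose=(-8,7,N); sL=60, sR=12; mL=30, mR=-66; mL+mR=-36 → advance -1; mR−mL=-96 → turn -1·90°
n=1: pose=(-8,6,E); sL=3, sR=15/8; mL=3/2, mR=-63/16; mL+mR=-39/16 → advance -1; mR−mL=-87/16 → turn -1·90°
n=2: pose=(-9,6,S); sL=60/37, sR=60/37; mL=30/37, mR=-90/37; mL+mR=-60/37 → advance -1; mR−mL=-120/37 → turn -1·90°
n=3: pose=(-9,7,W); sL=10/3, sR=6; mL=5/3, mR=-19/3; mL+mR=-14/3 → advance -1; mR−mL=-8 → turn -1·90°
n=4: pose=(-8,7,N); sL=60, sR=12; mL=30, mR=-66; mL+mR=-36 → advance -1; mR−mL=-96 → turn -1·90°
n=5: pose=(-8,6,E); sL=3, sR=15/8; mL=3/2, mR=-63/16; mL+mR=-39/16 → advance -1; mR−mL=-87/16 → turn -1·90°

0 60 12 30 -66 -8 7 N
1 3 15/8 3/2 -63/16 -8 6 E
2 60/37 60/37 30/37 -90/37 -9 6 S
3 10/3 6 5/3 -19/3 -9 7 W
4 60 12 30 -66 -8 7 N
5 3 15/8 3/2 -63/16 -8 6 E
final -9 6 S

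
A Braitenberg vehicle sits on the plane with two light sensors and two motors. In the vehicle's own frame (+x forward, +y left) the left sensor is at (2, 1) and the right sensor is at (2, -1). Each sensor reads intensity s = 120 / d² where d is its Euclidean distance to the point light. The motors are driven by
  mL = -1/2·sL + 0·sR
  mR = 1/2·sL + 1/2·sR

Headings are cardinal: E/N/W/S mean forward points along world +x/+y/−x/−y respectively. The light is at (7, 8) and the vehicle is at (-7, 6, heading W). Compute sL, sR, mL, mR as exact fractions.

left sensor world pos  = (-9, 5); dL² = 265
right sensor world pos = (-9, 7); dR² = 257
sL = 120/265 = 24/53
sR = 120/257 = 120/257
mL = -1/2·sL + 0·sR = -12/53
mR = 1/2·sL + 1/2·sR = 6264/13621

24/53 120/257 -12/53 6264/13621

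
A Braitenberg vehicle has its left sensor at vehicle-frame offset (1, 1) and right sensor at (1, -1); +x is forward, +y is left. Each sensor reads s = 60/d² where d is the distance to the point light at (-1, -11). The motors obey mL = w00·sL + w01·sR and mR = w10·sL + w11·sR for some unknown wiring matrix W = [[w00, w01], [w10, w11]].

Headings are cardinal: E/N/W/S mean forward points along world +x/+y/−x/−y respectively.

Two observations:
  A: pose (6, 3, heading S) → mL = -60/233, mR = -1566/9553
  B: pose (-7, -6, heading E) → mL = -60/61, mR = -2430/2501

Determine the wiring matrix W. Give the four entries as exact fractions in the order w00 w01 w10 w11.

obs A: pose=(6,3,S) → sL=60/233, sR=12/41, mL=-60/233, mR=-1566/9553
obs B: pose=(-7,-6,E) → sL=60/61, sR=60/41, mL=-60/61, mR=-2430/2501
sensor matrix S = [[60/233, 12/41], [60/61, 60/41]]; det S = 51840/582733
solve [mL_A; mL_B] = S·[w00; w01] and [mR_A; mR_B] = S·[w10; w11]:
  w00 = -1, w01 = 0, w10 = 1/2, w11 = -1

-1 0 1/2 -1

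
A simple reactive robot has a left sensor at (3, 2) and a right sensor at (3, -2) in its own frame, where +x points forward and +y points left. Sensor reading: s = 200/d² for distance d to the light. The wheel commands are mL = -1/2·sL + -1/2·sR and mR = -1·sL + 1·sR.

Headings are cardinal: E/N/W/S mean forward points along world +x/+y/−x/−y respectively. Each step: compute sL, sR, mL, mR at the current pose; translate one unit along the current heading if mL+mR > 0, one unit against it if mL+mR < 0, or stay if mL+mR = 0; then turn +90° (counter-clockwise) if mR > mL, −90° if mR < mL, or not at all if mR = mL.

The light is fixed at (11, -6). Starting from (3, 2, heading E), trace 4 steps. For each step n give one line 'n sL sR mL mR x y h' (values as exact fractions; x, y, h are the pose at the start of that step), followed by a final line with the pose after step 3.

n=0: pose=(3,2,E); sL=8/5, sR=200/61; mL=-744/305, mR=512/305; mL+mR=-232/305 → advance -1; mR−mL=1256/305 → turn +1·90°
n=1: pose=(2,2,N); sL=100/121, sR=20/17; mL=-2060/2057, mR=720/2057; mL+mR=-1340/2057 → advance -1; mR−mL=2780/2057 → turn +1·90°
n=2: pose=(2,1,W); sL=200/169, sR=8/9; mL=-1576/1521, mR=-448/1521; mL+mR=-2024/1521 → advance -1; mR−mL=376/507 → turn +1·90°
n=3: pose=(3,1,S); sL=50/13, sR=50/29; mL=-1050/377, mR=-800/377; mL+mR=-1850/377 → advance -1; mR−mL=250/377 → turn +1·90°

0 8/5 200/61 -744/305 512/305 3 2 E
1 100/121 20/17 -2060/2057 720/2057 2 2 N
2 200/169 8/9 -1576/1521 -448/1521 2 1 W
3 50/13 50/29 -1050/377 -800/377 3 1 S
final 3 2 E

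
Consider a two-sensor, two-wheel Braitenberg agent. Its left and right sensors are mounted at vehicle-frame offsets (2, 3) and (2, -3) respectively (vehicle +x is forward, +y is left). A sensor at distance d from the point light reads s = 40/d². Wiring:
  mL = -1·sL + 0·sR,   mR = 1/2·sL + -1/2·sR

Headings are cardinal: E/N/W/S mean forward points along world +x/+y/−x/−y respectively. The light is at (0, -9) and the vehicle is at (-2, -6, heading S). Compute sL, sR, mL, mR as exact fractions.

20 20/13 -20 120/13

left sensor world pos  = (1, -8); dL² = 2
right sensor world pos = (-5, -8); dR² = 26
sL = 40/2 = 20
sR = 40/26 = 20/13
mL = -1·sL + 0·sR = -20
mR = 1/2·sL + -1/2·sR = 120/13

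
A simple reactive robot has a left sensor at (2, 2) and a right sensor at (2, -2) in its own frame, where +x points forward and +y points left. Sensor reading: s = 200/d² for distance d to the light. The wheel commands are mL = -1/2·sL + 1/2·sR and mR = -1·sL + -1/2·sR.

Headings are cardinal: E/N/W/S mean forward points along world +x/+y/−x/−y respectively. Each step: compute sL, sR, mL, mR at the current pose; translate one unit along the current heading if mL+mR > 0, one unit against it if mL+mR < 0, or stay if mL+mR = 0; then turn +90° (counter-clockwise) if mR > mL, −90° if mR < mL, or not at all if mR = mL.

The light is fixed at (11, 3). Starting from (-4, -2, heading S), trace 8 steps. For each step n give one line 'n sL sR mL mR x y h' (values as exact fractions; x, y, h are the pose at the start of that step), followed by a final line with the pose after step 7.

n=0: pose=(-4,-2,S); sL=100/109, sR=100/169; mL=-3000/18421, mR=-22350/18421; mL+mR=-150/109 → advance -1; mR−mL=-19350/18421 → turn -1·90°
n=1: pose=(-4,-1,W); sL=8/13, sR=200/293; mL=128/3809, mR=-3644/3809; mL+mR=-12/13 → advance -1; mR−mL=-3772/3809 → turn -1·90°
n=2: pose=(-3,-1,N); sL=10/13, sR=50/37; mL=140/481, mR=-695/481; mL+mR=-15/13 → advance -1; mR−mL=-835/481 → turn -1·90°
n=3: pose=(-3,-2,E); sL=200/153, sR=200/193; mL=-4000/29529, mR=-53900/29529; mL+mR=-100/51 → advance -1; mR−mL=-49900/29529 → turn -1·90°
n=4: pose=(-4,-2,S); sL=100/109, sR=100/169; mL=-3000/18421, mR=-22350/18421; mL+mR=-150/109 → advance -1; mR−mL=-19350/18421 → turn -1·90°
n=5: pose=(-4,-1,W); sL=8/13, sR=200/293; mL=128/3809, mR=-3644/3809; mL+mR=-12/13 → advance -1; mR−mL=-3772/3809 → turn -1·90°
n=6: pose=(-3,-1,N); sL=10/13, sR=50/37; mL=140/481, mR=-695/481; mL+mR=-15/13 → advance -1; mR−mL=-835/481 → turn -1·90°
n=7: pose=(-3,-2,E); sL=200/153, sR=200/193; mL=-4000/29529, mR=-53900/29529; mL+mR=-100/51 → advance -1; mR−mL=-49900/29529 → turn -1·90°

0 100/109 100/169 -3000/18421 -22350/18421 -4 -2 S
1 8/13 200/293 128/3809 -3644/3809 -4 -1 W
2 10/13 50/37 140/481 -695/481 -3 -1 N
3 200/153 200/193 -4000/29529 -53900/29529 -3 -2 E
4 100/109 100/169 -3000/18421 -22350/18421 -4 -2 S
5 8/13 200/293 128/3809 -3644/3809 -4 -1 W
6 10/13 50/37 140/481 -695/481 -3 -1 N
7 200/153 200/193 -4000/29529 -53900/29529 -3 -2 E
final -4 -2 S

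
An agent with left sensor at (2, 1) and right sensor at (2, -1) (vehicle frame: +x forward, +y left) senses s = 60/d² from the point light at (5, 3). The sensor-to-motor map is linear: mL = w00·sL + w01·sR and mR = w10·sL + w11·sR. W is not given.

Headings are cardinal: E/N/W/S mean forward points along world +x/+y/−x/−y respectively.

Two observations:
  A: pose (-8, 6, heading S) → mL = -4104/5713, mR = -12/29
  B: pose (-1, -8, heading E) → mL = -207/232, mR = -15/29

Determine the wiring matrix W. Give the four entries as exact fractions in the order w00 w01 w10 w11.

obs A: pose=(-8,6,S) → sL=12/29, sR=60/197, mL=-4104/5713, mR=-12/29
obs B: pose=(-1,-8,E) → sL=15/29, sR=3/8, mL=-207/232, mR=-15/29
sensor matrix S = [[12/29, 60/197], [15/29, 3/8]]; det S = -27/11426
solve [mL_A; mL_B] = S·[w00; w01] and [mR_A; mR_B] = S·[w10; w11]:
  w00 = -1, w01 = -1, w10 = -1, w11 = 0

-1 -1 -1 0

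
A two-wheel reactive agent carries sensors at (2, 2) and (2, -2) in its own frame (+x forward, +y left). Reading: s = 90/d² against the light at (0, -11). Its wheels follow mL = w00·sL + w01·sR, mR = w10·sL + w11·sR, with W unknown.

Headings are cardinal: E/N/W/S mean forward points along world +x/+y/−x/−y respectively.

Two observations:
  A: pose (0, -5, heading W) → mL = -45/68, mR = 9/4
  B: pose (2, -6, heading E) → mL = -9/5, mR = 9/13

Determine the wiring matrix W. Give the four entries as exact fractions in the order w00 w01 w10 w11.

0 -1/2 1/2 0

obs A: pose=(0,-5,W) → sL=9/2, sR=45/34, mL=-45/68, mR=9/4
obs B: pose=(2,-6,E) → sL=18/13, sR=18/5, mL=-9/5, mR=9/13
sensor matrix S = [[9/2, 45/34], [18/13, 18/5]]; det S = 15876/1105
solve [mL_A; mL_B] = S·[w00; w01] and [mR_A; mR_B] = S·[w10; w11]:
  w00 = 0, w01 = -1/2, w10 = 1/2, w11 = 0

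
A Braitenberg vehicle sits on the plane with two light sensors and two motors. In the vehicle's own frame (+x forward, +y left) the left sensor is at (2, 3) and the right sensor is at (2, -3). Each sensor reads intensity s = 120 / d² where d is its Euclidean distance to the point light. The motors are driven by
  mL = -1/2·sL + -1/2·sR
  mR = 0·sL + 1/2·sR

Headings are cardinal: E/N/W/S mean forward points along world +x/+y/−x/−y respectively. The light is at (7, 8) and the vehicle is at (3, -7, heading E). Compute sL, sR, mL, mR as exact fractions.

left sensor world pos  = (5, -4); dL² = 148
right sensor world pos = (5, -10); dR² = 328
sL = 120/148 = 30/37
sR = 120/328 = 15/41
mL = -1/2·sL + -1/2·sR = -1785/3034
mR = 0·sL + 1/2·sR = 15/82

30/37 15/41 -1785/3034 15/82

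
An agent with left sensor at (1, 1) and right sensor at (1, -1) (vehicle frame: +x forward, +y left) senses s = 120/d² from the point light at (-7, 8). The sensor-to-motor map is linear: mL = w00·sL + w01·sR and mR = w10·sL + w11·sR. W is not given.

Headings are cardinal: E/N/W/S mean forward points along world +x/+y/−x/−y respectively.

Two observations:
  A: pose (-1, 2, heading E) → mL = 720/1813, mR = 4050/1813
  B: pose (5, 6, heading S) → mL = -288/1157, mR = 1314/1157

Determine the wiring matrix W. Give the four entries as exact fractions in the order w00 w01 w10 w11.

1 -1 1 1/2

obs A: pose=(-1,2,E) → sL=60/37, sR=60/49, mL=720/1813, mR=4050/1813
obs B: pose=(5,6,S) → sL=60/89, sR=12/13, mL=-288/1157, mR=1314/1157
sensor matrix S = [[60/37, 60/49], [60/89, 12/13]]; det S = 1408320/2097641
solve [mL_A; mL_B] = S·[w00; w01] and [mR_A; mR_B] = S·[w10; w11]:
  w00 = 1, w01 = -1, w10 = 1, w11 = 1/2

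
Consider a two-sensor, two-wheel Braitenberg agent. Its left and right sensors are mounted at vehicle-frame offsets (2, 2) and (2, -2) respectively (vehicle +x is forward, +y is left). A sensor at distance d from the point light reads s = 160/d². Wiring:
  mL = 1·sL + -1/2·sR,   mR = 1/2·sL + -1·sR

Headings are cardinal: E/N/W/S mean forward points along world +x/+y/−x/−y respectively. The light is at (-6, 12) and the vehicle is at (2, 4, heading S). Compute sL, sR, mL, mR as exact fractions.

left sensor world pos  = (4, 2); dL² = 200
right sensor world pos = (0, 2); dR² = 136
sL = 160/200 = 4/5
sR = 160/136 = 20/17
mL = 1·sL + -1/2·sR = 18/85
mR = 1/2·sL + -1·sR = -66/85

4/5 20/17 18/85 -66/85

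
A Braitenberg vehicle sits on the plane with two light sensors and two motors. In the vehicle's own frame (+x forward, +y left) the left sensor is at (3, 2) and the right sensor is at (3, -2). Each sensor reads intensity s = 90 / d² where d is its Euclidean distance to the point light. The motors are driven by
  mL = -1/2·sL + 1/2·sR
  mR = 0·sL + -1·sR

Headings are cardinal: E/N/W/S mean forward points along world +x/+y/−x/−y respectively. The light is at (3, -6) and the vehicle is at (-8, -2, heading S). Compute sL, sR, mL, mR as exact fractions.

left sensor world pos  = (-6, -5); dL² = 82
right sensor world pos = (-10, -5); dR² = 170
sL = 90/82 = 45/41
sR = 90/170 = 9/17
mL = -1/2·sL + 1/2·sR = -198/697
mR = 0·sL + -1·sR = -9/17

45/41 9/17 -198/697 -9/17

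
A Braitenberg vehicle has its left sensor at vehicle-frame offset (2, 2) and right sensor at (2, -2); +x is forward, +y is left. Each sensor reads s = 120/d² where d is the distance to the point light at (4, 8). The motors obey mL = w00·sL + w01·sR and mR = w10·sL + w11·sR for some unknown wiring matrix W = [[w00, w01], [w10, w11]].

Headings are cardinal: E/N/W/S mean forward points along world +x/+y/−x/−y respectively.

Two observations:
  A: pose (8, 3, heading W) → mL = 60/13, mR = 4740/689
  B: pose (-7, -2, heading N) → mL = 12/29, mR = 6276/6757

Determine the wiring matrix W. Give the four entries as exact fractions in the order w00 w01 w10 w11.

obs A: pose=(8,3,W) → sL=120/53, sR=120/13, mL=60/13, mR=4740/689
obs B: pose=(-7,-2,N) → sL=120/233, sR=24/29, mL=12/29, mR=6276/6757
sensor matrix S = [[120/53, 120/13], [120/233, 24/29]]; det S = -13409280/4655573
solve [mL_A; mL_B] = S·[w00; w01] and [mR_A; mR_B] = S·[w10; w11]:
  w00 = 0, w01 = 1/2, w10 = 1, w11 = 1/2

0 1/2 1 1/2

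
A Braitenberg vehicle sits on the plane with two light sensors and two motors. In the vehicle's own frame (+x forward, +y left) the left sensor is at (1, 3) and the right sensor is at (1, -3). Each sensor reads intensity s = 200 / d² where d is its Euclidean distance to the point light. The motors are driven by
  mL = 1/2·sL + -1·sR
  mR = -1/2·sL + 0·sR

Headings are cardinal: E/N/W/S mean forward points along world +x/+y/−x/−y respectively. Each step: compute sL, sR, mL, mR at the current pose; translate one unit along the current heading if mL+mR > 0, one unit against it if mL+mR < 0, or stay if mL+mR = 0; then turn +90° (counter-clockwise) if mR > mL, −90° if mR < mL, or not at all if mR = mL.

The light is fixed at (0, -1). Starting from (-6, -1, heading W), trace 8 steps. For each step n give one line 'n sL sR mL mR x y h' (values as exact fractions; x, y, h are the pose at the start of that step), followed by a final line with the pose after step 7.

n=0: pose=(-6,-1,W); sL=100/29, sR=100/29; mL=-50/29, mR=-50/29; mL+mR=-100/29 → advance -1; mR−mL=0 → turn +0·90°
n=1: pose=(-5,-1,W); sL=40/9, sR=40/9; mL=-20/9, mR=-20/9; mL+mR=-40/9 → advance -1; mR−mL=0 → turn +0·90°
n=2: pose=(-4,-1,W); sL=100/17, sR=100/17; mL=-50/17, mR=-50/17; mL+mR=-100/17 → advance -1; mR−mL=0 → turn +0·90°
n=3: pose=(-3,-1,W); sL=8, sR=8; mL=-4, mR=-4; mL+mR=-8 → advance -1; mR−mL=0 → turn +0·90°
n=4: pose=(-2,-1,W); sL=100/9, sR=100/9; mL=-50/9, mR=-50/9; mL+mR=-100/9 → advance -1; mR−mL=0 → turn +0·90°
n=5: pose=(-1,-1,W); sL=200/13, sR=200/13; mL=-100/13, mR=-100/13; mL+mR=-200/13 → advance -1; mR−mL=0 → turn +0·90°
n=6: pose=(0,-1,W); sL=20, sR=20; mL=-10, mR=-10; mL+mR=-20 → advance -1; mR−mL=0 → turn +0·90°
n=7: pose=(1,-1,W); sL=200/9, sR=200/9; mL=-100/9, mR=-100/9; mL+mR=-200/9 → advance -1; mR−mL=0 → turn +0·90°

0 100/29 100/29 -50/29 -50/29 -6 -1 W
1 40/9 40/9 -20/9 -20/9 -5 -1 W
2 100/17 100/17 -50/17 -50/17 -4 -1 W
3 8 8 -4 -4 -3 -1 W
4 100/9 100/9 -50/9 -50/9 -2 -1 W
5 200/13 200/13 -100/13 -100/13 -1 -1 W
6 20 20 -10 -10 0 -1 W
7 200/9 200/9 -100/9 -100/9 1 -1 W
final 2 -1 W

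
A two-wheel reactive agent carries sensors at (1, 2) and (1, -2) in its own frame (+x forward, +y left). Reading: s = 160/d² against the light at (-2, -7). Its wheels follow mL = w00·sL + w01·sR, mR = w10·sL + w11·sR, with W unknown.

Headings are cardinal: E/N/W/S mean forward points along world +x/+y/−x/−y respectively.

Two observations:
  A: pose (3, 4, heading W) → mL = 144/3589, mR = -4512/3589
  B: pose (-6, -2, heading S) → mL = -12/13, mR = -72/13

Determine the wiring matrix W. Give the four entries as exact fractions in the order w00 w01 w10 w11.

-1/2 1 -1/2 -1/2

obs A: pose=(3,4,W) → sL=160/97, sR=32/37, mL=144/3589, mR=-4512/3589
obs B: pose=(-6,-2,S) → sL=8, sR=40/13, mL=-12/13, mR=-72/13
sensor matrix S = [[160/97, 32/37], [8, 40/13]]; det S = -86016/46657
solve [mL_A; mL_B] = S·[w00; w01] and [mR_A; mR_B] = S·[w10; w11]:
  w00 = -1/2, w01 = 1, w10 = -1/2, w11 = -1/2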